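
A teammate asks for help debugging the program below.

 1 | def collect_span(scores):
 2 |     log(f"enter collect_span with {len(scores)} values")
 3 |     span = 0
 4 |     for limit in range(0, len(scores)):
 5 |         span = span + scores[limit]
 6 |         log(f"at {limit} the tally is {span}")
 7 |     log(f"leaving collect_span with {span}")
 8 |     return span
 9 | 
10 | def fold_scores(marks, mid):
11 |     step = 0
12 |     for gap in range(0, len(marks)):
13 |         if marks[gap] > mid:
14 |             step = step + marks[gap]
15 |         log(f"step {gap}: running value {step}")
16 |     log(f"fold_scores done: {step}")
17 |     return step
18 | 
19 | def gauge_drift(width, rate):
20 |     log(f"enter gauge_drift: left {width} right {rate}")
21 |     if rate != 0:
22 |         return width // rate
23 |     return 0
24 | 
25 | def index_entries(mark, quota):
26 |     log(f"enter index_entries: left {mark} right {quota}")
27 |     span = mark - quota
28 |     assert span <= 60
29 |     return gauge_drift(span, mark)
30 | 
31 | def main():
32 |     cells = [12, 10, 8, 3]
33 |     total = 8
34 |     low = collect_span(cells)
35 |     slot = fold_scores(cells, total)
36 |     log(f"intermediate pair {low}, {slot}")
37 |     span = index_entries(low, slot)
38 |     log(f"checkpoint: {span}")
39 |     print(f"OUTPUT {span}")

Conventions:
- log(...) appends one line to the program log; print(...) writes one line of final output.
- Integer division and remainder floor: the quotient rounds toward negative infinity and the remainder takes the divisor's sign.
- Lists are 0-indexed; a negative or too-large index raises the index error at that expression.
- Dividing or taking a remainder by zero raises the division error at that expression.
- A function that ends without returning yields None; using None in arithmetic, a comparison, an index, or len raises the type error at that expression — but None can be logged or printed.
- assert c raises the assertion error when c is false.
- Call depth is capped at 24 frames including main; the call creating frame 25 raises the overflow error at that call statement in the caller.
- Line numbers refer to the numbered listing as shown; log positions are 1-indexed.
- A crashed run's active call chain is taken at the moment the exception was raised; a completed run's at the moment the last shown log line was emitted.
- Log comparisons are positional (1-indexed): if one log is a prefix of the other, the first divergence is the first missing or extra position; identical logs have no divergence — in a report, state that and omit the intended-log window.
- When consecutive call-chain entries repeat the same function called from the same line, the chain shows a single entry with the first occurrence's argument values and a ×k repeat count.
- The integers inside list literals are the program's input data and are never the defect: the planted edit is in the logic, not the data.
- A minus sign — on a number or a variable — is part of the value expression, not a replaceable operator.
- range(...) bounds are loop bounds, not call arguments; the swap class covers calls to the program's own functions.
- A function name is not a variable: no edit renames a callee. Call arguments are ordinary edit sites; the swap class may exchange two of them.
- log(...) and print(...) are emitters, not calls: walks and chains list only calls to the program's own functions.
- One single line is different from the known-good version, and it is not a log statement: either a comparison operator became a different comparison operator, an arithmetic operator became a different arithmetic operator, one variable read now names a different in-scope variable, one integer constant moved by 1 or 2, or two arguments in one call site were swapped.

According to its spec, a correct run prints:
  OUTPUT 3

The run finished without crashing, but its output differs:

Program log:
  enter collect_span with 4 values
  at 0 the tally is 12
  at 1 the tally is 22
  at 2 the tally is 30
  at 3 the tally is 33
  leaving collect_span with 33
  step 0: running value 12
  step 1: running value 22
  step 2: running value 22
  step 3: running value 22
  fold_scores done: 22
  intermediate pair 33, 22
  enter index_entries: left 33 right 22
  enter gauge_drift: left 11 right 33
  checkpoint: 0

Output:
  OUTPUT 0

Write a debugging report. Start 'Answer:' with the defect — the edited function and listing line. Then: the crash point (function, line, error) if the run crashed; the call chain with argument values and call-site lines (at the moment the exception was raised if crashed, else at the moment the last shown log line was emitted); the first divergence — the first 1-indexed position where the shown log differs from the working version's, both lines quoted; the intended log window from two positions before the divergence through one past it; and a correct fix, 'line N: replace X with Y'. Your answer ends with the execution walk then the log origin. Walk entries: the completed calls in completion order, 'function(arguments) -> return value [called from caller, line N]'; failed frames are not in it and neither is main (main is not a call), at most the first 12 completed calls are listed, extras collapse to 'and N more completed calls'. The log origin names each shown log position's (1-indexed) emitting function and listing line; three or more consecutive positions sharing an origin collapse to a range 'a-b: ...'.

Answer: the defect is in index_entries at line 29.
Key observation: The earliest visible damage is log position 14 — 'enter gauge_drift: left 11 right 33' rather than the intended 'enter gauge_drift: left 33 right 11'.
Call chain: main.
First divergence: position 14 — the shown line 'enter gauge_drift: left 11 right 33' should read 'enter gauge_drift: left 33 right 11'.
Intended log window:
  12: intermediate pair 33, 22
  13: enter index_entries: left 33 right 22
  14: enter gauge_drift: left 33 right 11
  15: checkpoint: 3
Execution walk:
  collect_span([12, 10, 8, 3]) -> 33  [called from main, line 34]
  fold_scores([12, 10, 8, 3], 8) -> 22  [called from main, line 35]
  gauge_drift(11, 33) -> 0  [called from index_entries, line 29]
  index_entries(33, 22) -> 0  [called from main, line 37]
Log line origins:
  1: from collect_span, line 2
  2-5: from collect_span, line 6
  6: from collect_span, line 7
  7-10: from fold_scores, line 15
  11: from fold_scores, line 16
  12: from main, line 36
  13: from index_entries, line 26
  14: from gauge_drift, line 20
  15: from main, line 38
A correct fix: line 29: replace `gauge_drift(span, mark)` with `gauge_drift(mark, span)`.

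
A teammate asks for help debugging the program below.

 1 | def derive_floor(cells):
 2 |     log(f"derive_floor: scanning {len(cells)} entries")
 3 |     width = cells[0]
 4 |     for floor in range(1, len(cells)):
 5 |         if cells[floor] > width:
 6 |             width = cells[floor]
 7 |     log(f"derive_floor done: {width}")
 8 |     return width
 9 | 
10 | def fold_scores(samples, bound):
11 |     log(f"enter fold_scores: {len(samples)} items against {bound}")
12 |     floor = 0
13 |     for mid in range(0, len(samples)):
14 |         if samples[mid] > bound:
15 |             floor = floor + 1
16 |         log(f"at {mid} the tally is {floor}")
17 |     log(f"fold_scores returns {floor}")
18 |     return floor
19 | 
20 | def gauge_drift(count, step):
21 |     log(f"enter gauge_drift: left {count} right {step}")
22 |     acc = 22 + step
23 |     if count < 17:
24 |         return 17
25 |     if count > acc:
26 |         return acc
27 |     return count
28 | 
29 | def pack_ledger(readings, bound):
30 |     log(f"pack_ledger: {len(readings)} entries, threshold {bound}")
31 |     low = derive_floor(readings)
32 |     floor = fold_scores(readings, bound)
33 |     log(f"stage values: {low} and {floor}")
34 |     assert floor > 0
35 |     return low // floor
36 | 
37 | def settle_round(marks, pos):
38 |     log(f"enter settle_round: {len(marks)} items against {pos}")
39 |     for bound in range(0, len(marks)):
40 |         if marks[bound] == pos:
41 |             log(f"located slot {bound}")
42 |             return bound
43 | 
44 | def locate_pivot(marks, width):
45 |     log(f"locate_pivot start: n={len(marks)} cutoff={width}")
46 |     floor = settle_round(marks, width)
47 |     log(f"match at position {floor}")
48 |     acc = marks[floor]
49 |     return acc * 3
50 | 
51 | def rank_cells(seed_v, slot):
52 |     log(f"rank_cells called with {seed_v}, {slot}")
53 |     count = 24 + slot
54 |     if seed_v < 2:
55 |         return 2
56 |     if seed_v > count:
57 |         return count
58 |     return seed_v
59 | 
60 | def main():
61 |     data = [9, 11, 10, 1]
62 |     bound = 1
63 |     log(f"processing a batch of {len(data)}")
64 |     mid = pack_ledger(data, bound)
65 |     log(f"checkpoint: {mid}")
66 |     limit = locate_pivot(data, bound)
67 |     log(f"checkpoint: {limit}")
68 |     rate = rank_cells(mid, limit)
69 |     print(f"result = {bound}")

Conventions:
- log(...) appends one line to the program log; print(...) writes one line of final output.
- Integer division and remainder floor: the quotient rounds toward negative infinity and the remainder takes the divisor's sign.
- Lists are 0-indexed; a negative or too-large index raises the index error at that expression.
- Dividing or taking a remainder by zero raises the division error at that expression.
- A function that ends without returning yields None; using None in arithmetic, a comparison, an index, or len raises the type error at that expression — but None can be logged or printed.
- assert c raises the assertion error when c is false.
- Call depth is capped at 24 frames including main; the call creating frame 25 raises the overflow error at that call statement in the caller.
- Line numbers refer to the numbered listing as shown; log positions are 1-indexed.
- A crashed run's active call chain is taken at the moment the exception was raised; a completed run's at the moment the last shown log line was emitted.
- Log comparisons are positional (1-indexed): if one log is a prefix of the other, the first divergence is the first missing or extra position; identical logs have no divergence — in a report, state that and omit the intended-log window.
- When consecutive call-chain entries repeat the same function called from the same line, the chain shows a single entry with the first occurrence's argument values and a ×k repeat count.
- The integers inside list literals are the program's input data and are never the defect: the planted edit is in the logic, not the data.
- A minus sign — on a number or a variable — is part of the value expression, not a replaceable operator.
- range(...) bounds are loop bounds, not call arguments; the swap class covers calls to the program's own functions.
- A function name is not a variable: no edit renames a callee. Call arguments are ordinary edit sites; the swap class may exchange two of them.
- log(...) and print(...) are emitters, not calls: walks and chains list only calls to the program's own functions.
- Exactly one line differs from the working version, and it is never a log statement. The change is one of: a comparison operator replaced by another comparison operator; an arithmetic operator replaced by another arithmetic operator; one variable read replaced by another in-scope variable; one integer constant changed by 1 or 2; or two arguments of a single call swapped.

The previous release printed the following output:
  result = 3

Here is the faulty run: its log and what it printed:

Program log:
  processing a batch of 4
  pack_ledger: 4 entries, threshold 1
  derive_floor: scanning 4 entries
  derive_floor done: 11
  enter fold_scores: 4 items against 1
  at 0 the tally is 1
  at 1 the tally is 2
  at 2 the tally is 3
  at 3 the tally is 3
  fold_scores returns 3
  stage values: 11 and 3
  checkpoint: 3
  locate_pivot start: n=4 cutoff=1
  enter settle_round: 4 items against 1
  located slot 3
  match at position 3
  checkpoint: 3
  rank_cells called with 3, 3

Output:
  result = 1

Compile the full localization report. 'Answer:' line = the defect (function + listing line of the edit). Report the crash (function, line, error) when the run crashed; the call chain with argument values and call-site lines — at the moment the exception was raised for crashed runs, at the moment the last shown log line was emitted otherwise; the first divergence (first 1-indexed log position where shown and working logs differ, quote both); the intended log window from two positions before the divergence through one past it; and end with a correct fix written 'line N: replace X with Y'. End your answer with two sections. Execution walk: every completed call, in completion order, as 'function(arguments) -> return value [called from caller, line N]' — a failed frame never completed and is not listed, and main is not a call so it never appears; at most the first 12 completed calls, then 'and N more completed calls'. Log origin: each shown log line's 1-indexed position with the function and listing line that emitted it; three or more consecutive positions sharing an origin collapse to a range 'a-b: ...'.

Answer: the defect is in main at line 69.
Key fact: No log line changed; the fault shows up purely in the output.
Call chain: main -> rank_cells(3, 3) (called at line 68).
First divergence: none — the logs agree in full.
Execution walk:
  derive_floor([9, 11, 10, 1]) -> 11  [called from pack_ledger, line 31]
  fold_scores([9, 11, 10, 1], 1) -> 3  [called from pack_ledger, line 32]
  pack_ledger([9, 11, 10, 1], 1) -> 3  [called from main, line 64]
  settle_round([9, 11, 10, 1], 1) -> 3  [called from locate_pivot, line 46]
  locate_pivot([9, 11, 10, 1], 1) -> 3  [called from main, line 66]
  rank_cells(3, 3) -> 3  [called from main, line 68]
Log origin:
  1: from main, line 63
  2: from pack_ledger, line 30
  3: from derive_floor, line 2
  4: from derive_floor, line 7
  5: from fold_scores, line 11
  6-9: from fold_scores, line 16
  10: from fold_scores, line 17
  11: from pack_ledger, line 33
  12: from main, line 65
  13: from locate_pivot, line 45
  14: from settle_round, line 38
  15: from settle_round, line 41
  16: from locate_pivot, line 47
  17: from main, line 67
  18: from rank_cells, line 52
A correct fix: line 69: replace `bound` with `rate`.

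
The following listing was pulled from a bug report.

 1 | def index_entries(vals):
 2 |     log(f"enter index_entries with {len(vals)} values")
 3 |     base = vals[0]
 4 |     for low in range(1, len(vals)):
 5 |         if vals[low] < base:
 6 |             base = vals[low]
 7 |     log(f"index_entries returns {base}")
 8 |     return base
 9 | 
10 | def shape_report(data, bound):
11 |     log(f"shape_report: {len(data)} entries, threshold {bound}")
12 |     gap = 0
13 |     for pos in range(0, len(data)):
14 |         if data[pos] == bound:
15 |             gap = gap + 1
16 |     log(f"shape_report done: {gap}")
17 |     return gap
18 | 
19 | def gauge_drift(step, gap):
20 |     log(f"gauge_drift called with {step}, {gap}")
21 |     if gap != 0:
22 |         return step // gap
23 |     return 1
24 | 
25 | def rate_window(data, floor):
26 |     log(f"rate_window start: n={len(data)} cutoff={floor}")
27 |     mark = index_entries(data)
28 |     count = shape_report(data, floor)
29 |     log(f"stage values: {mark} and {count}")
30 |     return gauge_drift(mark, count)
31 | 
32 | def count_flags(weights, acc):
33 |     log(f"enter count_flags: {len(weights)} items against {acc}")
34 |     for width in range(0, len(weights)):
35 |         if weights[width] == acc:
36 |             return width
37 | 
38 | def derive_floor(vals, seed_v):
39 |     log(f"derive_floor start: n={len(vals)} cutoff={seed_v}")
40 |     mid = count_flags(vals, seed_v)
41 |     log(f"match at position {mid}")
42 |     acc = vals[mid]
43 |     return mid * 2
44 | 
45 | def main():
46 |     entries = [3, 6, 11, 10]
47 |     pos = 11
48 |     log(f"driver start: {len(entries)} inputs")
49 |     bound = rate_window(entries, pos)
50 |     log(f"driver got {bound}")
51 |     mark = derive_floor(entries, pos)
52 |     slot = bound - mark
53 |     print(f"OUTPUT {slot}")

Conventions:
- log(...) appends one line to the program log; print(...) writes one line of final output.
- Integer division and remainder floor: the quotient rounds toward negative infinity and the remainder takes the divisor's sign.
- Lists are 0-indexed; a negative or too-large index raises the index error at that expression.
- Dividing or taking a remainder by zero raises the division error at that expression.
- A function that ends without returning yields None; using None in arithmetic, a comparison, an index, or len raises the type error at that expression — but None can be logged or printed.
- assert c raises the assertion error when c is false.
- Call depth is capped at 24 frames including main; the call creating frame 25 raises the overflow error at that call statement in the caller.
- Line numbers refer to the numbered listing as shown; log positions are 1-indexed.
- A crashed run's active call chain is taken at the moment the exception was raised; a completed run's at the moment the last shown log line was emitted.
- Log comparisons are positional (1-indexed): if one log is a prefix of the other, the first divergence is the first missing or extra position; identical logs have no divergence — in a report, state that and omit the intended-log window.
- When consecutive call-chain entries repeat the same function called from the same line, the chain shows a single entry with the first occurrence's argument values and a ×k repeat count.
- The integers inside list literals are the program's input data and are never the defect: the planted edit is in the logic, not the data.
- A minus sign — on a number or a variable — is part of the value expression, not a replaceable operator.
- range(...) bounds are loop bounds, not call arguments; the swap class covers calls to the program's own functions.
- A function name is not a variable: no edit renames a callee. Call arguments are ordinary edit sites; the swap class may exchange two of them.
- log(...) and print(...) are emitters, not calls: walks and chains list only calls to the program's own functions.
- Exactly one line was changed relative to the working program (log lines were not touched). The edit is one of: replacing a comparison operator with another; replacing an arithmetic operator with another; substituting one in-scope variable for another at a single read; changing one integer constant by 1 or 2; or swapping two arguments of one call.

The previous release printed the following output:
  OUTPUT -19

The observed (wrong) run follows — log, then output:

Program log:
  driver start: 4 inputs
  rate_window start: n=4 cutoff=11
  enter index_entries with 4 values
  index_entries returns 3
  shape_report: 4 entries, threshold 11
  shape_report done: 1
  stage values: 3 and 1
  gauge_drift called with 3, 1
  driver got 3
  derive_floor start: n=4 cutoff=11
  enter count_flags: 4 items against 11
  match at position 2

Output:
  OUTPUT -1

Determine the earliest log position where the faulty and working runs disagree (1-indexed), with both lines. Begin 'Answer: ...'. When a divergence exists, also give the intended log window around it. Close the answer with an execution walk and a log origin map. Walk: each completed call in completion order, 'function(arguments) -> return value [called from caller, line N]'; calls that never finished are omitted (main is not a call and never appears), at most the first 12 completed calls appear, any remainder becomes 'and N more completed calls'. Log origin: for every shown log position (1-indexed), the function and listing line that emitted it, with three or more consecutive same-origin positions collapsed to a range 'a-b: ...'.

Answer: none — the logs agree in full.
Execution walk:
  index_entries([3, 6, 11, 10]) -> 3  [called from rate_window, line 27]
  shape_report([3, 6, 11, 10], 11) -> 1  [called from rate_window, line 28]
  gauge_drift(3, 1) -> 3  [called from rate_window, line 30]
  rate_window([3, 6, 11, 10], 11) -> 3  [called from main, line 49]
  count_flags([3, 6, 11, 10], 11) -> 2  [called from derive_floor, line 40]
  derive_floor([3, 6, 11, 10], 11) -> 4  [called from main, line 51]
Log origin:
  1: from main, line 48
  2: from rate_window, line 26
  3: from index_entries, line 2
  4: from index_entries, line 7
  5: from shape_report, line 11
  6: from shape_report, line 16
  7: from rate_window, line 29
  8: from gauge_drift, line 20
  9: from main, line 50
  10: from derive_floor, line 39
  11: from count_flags, line 33
  12: from derive_floor, line 41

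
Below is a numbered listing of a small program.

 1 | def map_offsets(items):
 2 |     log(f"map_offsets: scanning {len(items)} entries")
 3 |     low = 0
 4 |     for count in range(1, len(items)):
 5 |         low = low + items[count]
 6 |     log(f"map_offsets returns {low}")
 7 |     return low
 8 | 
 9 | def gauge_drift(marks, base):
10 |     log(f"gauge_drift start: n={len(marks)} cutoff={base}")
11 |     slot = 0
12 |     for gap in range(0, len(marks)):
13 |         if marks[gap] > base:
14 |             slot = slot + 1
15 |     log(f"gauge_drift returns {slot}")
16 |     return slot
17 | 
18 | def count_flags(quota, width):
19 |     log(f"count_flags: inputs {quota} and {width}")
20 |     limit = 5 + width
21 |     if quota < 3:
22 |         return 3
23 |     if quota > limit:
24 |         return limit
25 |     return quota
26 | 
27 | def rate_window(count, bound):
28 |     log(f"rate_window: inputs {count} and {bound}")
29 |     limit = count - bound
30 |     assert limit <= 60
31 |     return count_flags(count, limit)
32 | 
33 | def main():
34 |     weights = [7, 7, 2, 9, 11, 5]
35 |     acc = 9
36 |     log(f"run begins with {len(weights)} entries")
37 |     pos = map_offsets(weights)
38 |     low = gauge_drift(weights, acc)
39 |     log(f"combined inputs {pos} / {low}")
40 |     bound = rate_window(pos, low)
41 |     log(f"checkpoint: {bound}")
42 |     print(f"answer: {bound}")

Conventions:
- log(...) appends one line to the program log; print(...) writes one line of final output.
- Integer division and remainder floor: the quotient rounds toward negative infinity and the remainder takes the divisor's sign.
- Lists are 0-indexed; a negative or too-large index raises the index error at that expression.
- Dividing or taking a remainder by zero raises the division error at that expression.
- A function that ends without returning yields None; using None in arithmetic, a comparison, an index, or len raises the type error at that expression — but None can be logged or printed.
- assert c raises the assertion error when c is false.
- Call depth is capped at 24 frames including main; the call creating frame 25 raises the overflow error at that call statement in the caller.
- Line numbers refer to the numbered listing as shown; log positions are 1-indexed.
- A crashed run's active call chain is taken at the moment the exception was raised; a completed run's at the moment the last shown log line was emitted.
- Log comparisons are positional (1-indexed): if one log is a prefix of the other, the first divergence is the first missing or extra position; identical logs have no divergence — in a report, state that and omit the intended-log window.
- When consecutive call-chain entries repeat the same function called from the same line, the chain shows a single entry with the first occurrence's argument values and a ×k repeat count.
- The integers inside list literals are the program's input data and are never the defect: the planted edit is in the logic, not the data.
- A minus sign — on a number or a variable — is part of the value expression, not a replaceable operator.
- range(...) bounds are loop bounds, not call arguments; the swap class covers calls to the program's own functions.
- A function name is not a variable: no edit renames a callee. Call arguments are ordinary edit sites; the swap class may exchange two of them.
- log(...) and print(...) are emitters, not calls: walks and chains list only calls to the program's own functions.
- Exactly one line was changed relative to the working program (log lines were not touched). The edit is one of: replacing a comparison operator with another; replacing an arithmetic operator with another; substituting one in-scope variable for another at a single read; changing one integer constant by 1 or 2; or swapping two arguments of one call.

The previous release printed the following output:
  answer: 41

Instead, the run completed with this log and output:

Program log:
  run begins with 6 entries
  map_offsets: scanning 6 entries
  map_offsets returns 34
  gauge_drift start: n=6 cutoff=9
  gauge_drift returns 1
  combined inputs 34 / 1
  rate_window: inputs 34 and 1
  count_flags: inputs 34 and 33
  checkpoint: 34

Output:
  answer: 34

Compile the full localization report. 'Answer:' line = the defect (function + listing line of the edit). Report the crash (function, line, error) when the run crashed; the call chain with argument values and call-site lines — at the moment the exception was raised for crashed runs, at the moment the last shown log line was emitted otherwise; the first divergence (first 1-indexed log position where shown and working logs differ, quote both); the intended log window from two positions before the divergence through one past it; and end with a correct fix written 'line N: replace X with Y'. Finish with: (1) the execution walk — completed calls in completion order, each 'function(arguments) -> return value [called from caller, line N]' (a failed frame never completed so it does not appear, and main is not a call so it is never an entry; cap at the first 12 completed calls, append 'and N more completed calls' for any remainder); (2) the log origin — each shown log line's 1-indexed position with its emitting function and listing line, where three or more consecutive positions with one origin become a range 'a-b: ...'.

Answer: the defect is in map_offsets at line 4.
Key observation: Log line 3 is where behavior first shows: 'map_offsets returns 34' appears instead of 'map_offsets returns 41'.
Call chain: main.
First divergence: at position 3 the run shows 'map_offsets returns 34' where the working version logs 'map_offsets returns 41'.
Intended log window:
  1: run begins with 6 entries
  2: map_offsets: scanning 6 entries
  3: map_offsets returns 41
  4: gauge_drift start: n=6 cutoff=9
Execution walk:
  map_offsets([7, 7, 2, 9, 11, 5]) -> 34  [called from main, line 37]
  gauge_drift([7, 7, 2, 9, 11, 5], 9) -> 1  [called from main, line 38]
  count_flags(34, 33) -> 34  [called from rate_window, line 31]
  rate_window(34, 1) -> 34  [called from main, line 40]
Log line origins:
  1: logged in main at line 36
  2: logged in map_offsets at line 2
  3: logged in map_offsets at line 6
  4: logged in gauge_drift at line 10
  5: logged in gauge_drift at line 15
  6: logged in main at line 39
  7: logged in rate_window at line 28
  8: logged in count_flags at line 19
  9: logged in main at line 41
A correct fix: line 4: replace `1` with `0`.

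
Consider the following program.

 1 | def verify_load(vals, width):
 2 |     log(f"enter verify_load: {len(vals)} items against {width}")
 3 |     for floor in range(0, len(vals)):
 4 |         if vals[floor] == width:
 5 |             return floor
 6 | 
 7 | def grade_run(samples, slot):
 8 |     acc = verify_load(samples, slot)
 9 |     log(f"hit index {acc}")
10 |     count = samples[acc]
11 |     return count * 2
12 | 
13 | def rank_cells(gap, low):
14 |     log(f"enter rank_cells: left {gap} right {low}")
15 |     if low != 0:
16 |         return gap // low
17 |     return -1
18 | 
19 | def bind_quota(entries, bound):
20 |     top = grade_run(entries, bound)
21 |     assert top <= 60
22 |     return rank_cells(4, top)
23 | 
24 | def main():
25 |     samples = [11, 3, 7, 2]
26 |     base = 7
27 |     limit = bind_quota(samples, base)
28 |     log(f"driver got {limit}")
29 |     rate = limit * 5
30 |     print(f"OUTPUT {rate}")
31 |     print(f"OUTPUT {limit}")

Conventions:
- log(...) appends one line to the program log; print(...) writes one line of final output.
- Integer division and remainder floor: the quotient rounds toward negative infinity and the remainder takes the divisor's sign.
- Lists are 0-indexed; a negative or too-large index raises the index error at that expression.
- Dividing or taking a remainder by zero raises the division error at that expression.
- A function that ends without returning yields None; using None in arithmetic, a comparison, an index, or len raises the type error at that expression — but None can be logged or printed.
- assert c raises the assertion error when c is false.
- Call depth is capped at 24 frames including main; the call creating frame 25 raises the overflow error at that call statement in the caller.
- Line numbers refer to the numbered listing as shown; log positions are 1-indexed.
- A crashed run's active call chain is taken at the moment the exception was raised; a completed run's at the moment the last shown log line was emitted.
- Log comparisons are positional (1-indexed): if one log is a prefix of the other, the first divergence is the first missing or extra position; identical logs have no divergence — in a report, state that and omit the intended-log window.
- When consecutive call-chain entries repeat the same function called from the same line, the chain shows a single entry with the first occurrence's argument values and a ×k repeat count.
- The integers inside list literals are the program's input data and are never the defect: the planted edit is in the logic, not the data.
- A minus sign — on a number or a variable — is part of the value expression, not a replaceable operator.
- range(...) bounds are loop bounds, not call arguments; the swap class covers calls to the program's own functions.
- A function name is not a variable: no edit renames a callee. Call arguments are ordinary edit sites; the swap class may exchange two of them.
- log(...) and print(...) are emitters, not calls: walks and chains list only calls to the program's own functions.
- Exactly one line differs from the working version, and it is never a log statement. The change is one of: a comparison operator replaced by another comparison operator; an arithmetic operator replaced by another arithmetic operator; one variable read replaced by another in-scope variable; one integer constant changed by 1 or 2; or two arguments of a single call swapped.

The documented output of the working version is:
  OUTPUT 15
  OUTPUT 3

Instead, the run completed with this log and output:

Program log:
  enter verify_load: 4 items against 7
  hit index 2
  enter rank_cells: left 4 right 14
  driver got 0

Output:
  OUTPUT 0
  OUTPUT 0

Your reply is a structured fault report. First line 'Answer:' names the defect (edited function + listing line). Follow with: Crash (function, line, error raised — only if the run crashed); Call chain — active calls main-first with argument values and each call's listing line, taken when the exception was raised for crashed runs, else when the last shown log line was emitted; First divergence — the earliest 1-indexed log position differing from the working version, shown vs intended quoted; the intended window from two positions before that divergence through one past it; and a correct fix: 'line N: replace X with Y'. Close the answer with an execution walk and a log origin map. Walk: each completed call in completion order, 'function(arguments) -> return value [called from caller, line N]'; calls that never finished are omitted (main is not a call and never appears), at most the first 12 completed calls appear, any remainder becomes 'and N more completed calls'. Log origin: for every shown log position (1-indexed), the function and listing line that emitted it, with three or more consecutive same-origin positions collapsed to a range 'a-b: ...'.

Answer: the defect is in bind_quota at line 22.
Key observation: At log position 3 the runs split — shown 'enter rank_cells: left 4 right 14', but the working version logs 'enter rank_cells: left 14 right 4'.
Call chain: main.
First divergence: position 3; shown 'enter rank_cells: left 4 right 14' vs intended 'enter rank_cells: left 14 right 4'.
Intended log window:
  1: enter verify_load: 4 items against 7
  2: hit index 2
  3: enter rank_cells: left 14 right 4
  4: driver got 3
Execution walk:
  verify_load([11, 3, 7, 2], 7) -> 2  [called from grade_run, line 8]
  grade_run([11, 3, 7, 2], 7) -> 14  [called from bind_quota, line 20]
  rank_cells(4, 14) -> 0  [called from bind_quota, line 22]
  bind_quota([11, 3, 7, 2], 7) -> 0  [called from main, line 27]
Log line origins:
  1 — verify_load, line 2
  2 — grade_run, line 9
  3 — rank_cells, line 14
  4 — main, line 28
A correct fix: line 22: replace `rank_cells(4, top)` with `rank_cells(top, 4)`.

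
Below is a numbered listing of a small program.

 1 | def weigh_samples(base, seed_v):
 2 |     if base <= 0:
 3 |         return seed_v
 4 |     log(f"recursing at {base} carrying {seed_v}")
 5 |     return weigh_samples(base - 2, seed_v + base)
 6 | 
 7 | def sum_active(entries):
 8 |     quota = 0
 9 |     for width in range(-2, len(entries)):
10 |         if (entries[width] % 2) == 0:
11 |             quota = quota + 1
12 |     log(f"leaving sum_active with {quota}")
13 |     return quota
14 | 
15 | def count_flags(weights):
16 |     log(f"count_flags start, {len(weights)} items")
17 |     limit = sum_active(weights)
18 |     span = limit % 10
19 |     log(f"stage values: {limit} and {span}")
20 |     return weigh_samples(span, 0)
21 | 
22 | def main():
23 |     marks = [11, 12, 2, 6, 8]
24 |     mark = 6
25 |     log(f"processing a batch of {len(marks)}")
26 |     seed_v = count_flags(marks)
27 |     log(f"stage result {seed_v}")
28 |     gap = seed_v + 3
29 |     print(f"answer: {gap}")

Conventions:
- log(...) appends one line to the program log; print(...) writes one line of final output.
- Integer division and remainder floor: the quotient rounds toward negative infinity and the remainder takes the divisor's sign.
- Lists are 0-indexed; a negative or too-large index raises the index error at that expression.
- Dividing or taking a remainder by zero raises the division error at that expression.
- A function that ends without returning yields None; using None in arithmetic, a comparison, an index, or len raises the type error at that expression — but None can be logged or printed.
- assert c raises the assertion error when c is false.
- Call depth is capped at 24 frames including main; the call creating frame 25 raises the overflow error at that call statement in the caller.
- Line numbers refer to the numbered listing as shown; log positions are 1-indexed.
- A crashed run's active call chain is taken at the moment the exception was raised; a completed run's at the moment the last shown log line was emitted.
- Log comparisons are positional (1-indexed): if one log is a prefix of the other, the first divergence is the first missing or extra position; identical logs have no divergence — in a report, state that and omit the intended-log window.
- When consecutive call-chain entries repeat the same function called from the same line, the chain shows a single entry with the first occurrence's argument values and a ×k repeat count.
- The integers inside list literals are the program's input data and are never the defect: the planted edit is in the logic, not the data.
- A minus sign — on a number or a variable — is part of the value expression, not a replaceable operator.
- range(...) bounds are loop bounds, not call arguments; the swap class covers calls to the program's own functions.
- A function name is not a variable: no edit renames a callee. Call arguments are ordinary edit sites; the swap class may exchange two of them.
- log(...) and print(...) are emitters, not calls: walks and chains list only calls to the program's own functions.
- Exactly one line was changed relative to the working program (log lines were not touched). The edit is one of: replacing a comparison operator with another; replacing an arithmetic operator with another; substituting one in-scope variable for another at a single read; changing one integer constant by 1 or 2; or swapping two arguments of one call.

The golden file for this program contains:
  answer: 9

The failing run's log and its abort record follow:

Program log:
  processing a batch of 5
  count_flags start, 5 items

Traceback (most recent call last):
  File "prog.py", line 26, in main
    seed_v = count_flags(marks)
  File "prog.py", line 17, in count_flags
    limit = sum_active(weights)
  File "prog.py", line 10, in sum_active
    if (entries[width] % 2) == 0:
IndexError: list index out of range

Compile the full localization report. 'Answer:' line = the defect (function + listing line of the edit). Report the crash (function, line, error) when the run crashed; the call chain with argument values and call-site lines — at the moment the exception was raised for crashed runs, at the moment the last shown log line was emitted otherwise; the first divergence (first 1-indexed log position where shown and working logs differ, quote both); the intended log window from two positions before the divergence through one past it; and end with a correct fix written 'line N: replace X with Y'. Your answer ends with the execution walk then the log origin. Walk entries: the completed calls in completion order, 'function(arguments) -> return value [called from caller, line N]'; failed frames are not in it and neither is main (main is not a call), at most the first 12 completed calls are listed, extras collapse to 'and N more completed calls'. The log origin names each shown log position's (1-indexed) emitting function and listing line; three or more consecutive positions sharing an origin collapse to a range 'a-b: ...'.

Answer: the defect is in sum_active at line 9.
The tell: After 2 matching log lines the faulty run goes silent, while the working version continues with 'leaving sum_active with 4'.
Crash: sum_active, line 10, IndexError.
Call chain: main -> count_flags([11, 12, 2, 6, 8]) (called at line 26) -> sum_active([11, 12, 2, 6, 8]) (called at line 17).
First divergence: position 3 — after 2 matching lines the faulty run goes silent; intended next line 'leaving sum_active with 4'.
Intended log window:
  1: processing a batch of 5
  2: count_flags start, 5 items
  3: leaving sum_active with 4
  4: stage values: 4 and 4
Execution walk:
  (no call completed)
Log origins:
  1: logged in main at line 25
  2: logged in count_flags at line 16
A correct fix: line 9: replace `-2` with `0`.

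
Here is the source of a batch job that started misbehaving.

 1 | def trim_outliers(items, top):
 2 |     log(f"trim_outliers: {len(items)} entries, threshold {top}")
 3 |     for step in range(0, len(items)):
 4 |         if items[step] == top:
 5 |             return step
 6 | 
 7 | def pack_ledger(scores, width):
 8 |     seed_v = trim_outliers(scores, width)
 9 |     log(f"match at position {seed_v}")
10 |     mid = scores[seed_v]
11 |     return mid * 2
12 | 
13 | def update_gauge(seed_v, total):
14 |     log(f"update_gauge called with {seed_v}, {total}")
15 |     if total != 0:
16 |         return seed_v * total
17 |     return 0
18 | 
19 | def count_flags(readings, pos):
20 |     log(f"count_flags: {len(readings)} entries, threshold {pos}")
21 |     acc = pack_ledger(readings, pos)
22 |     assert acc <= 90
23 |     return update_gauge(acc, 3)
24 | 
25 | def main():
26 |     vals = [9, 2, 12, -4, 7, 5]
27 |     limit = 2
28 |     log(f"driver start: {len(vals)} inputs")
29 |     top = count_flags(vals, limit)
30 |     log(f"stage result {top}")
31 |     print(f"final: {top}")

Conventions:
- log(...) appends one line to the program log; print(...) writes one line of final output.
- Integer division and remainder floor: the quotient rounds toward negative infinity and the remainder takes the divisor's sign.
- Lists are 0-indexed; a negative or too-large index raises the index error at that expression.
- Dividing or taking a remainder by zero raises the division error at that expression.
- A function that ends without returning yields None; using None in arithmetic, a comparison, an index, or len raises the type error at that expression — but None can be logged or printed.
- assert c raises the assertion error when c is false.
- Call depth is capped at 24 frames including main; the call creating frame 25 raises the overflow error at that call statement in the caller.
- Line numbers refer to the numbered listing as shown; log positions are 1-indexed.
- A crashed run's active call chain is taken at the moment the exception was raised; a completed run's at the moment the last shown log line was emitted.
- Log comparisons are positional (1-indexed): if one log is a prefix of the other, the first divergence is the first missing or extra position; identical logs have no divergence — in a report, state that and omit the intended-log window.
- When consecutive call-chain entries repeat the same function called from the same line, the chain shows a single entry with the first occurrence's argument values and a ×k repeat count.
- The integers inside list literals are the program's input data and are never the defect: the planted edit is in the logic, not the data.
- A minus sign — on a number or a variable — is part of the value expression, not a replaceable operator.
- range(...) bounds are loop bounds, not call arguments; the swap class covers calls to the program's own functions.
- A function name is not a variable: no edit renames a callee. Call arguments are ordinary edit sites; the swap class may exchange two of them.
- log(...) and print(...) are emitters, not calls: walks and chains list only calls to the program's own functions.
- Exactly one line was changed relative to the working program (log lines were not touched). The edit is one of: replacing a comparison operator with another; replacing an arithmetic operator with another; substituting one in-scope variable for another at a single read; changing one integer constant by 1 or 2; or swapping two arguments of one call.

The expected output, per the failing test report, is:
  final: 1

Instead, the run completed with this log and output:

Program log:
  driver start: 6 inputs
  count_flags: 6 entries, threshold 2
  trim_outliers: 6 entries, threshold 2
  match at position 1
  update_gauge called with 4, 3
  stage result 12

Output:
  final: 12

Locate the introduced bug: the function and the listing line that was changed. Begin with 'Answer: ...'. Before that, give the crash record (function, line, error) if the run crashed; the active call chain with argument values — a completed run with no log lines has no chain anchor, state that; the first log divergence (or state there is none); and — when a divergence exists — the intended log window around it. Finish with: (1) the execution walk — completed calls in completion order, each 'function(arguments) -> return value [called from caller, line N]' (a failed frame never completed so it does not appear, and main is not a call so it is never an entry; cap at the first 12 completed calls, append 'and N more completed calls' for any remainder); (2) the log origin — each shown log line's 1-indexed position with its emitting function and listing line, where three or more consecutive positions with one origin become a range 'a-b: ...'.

Answer: the defect is in update_gauge at line 16.
Key observation: At log position 6 the runs split — shown 'stage result 12', but the working version logs 'stage result 1'.
Call chain: main.
First divergence: position 6 — shown 'stage result 12', intended 'stage result 1'.
Intended log window:
  4: match at position 1
  5: update_gauge called with 4, 3
  6: stage result 1
Execution walk:
  trim_outliers([9, 2, 12, -4, 7, 5], 2) -> 1  [called from pack_ledger, line 8]
  pack_ledger([9, 2, 12, -4, 7, 5], 2) -> 4  [called from count_flags, line 21]
  update_gauge(4, 3) -> 12  [called from count_flags, line 23]
  count_flags([9, 2, 12, -4, 7, 5], 2) -> 12  [called from main, line 29]
Log origin:
  1: emitted by main (line 28)
  2: emitted by count_flags (line 20)
  3: emitted by trim_outliers (line 2)
  4: emitted by pack_ledger (line 9)
  5: emitted by update_gauge (line 14)
  6: emitted by main (line 30)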